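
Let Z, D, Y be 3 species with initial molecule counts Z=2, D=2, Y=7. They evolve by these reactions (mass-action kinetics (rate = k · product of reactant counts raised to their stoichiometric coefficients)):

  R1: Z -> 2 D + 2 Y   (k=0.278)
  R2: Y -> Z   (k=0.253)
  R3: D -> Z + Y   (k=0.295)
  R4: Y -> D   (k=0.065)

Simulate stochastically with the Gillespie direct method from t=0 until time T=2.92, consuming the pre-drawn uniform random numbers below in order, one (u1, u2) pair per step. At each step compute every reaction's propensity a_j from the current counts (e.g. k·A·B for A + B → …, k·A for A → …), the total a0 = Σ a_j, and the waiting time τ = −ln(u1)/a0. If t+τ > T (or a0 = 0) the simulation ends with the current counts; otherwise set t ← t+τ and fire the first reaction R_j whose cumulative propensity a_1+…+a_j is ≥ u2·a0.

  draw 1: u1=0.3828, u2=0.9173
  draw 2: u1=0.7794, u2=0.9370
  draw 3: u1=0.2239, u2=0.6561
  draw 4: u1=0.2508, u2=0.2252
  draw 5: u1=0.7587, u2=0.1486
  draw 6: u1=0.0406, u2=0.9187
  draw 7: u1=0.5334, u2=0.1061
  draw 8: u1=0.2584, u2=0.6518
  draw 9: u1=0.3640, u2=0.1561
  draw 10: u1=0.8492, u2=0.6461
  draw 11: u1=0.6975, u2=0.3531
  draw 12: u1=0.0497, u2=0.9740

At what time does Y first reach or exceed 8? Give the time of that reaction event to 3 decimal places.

t=0.000: Z=2 D=2 Y=7
Draw 1: a1=0.556, a2=1.771, a3=0.590, a4=0.455, a0=3.372; τ=−ln(0.3828)/3.372=0.285 → t=0.285; u2·a0=0.9173·3.372=3.093; a1+…+a3=2.917 < 3.093 ≤ a1+…+a4=3.372 → R4 fires; Z=2 D=3 Y=6
Draw 2: a1=0.556, a2=1.518, a3=0.885, a4=0.390, a0=3.349; τ=−ln(0.7794)/3.349=0.074 → t=0.359; u2·a0=0.9370·3.349=3.138; a1+…+a3=2.959 < 3.138 ≤ a1+…+a4=3.349 → R4 fires; Z=2 D=4 Y=5
Draw 3: a1=0.556, a2=1.265, a3=1.180, a4=0.325, a0=3.326; τ=−ln(0.2239)/3.326=0.450 → t=0.809; u2·a0=0.6561·3.326=2.182; a1+a2=1.821 < 2.182 ≤ a1+…+a3=3.001 → R3 fires; Z=3 D=3 Y=6
Draw 4: a1=0.834, a2=1.518, a3=0.885, a4=0.390, a0=3.627; τ=−ln(0.2508)/3.627=0.381 → t=1.190; u2·a0=0.2252·3.627=0.817 ≤ a1=0.834 → R1 fires; Z=2 D=5 Y=8
Draw 5: a1=0.556, a2=2.024, a3=1.475, a4=0.520, a0=4.575; τ=−ln(0.7587)/4.575=0.060 → t=1.251; u2·a0=0.1486·4.575=0.680; a1=0.556 < 0.680 ≤ a1+a2=2.580 → R2 fires; Z=3 D=5 Y=7
Draw 6: a1=0.834, a2=1.771, a3=1.475, a4=0.455, a0=4.535; τ=−ln(0.0406)/4.535=0.707 → t=1.957; u2·a0=0.9187·4.535=4.166; a1+…+a3=4.080 < 4.166 ≤ a1+…+a4=4.535 → R4 fires; Z=3 D=6 Y=6
Draw 7: a1=0.834, a2=1.518, a3=1.770, a4=0.390, a0=4.512; τ=−ln(0.5334)/4.512=0.139 → t=2.097; u2·a0=0.1061·4.512=0.479 ≤ a1=0.834 → R1 fires; Z=2 D=8 Y=8
Draw 8: a1=0.556, a2=2.024, a3=2.360, a4=0.520, a0=5.460; τ=−ln(0.2584)/5.460=0.248 → t=2.344; u2·a0=0.6518·5.460=3.559; a1+a2=2.580 < 3.559 ≤ a1+…+a3=4.940 → R3 fires; Z=3 D=7 Y=9
Draw 9: a1=0.834, a2=2.277, a3=2.065, a4=0.585, a0=5.761; τ=−ln(0.3640)/5.761=0.175 → t=2.520; u2·a0=0.1561·5.761=0.899; a1=0.834 < 0.899 ≤ a1+a2=3.111 → R2 fires; Z=4 D=7 Y=8
Draw 10: a1=1.112, a2=2.024, a3=2.065, a4=0.520, a0=5.721; τ=−ln(0.8492)/5.721=0.029 → t=2.548; u2·a0=0.6461·5.721=3.696; a1+a2=3.136 < 3.696 ≤ a1+…+a3=5.201 → R3 fires; Z=5 D=6 Y=9
Draw 11: a1=1.390, a2=2.277, a3=1.770, a4=0.585, a0=6.022; τ=−ln(0.6975)/6.022=0.060 → t=2.608; u2·a0=0.3531·6.022=2.126; a1=1.390 < 2.126 ≤ a1+a2=3.667 → R2 fires; Z=6 D=6 Y=8
Draw 12: a1=1.668, a2=2.024, a3=1.770, a4=0.520, a0=5.982; τ=−ln(0.0497)/5.982=0.502 → t=3.110 > T=2.92: stop.
Y first becomes ≥ 8 when it reaches 8 at the event at t=1.190.

Threshold first reached at t = 1.190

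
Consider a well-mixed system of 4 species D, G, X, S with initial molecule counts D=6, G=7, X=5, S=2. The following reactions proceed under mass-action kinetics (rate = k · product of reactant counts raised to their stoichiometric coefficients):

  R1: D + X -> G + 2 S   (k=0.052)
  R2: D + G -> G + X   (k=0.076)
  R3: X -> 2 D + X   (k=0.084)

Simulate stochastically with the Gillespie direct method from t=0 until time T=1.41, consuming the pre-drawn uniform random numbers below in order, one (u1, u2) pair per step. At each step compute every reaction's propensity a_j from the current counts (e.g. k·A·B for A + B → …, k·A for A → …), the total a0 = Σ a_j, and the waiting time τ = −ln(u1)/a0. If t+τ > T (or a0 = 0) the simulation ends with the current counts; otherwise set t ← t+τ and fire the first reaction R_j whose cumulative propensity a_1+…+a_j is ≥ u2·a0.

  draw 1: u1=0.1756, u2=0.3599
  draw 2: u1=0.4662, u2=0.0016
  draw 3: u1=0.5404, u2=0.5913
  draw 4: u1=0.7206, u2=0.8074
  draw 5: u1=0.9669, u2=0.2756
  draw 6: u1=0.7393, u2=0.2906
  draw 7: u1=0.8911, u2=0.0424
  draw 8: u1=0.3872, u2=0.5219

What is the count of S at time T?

t=0.000: D=6 G=7 X=5 S=2
Draw 1: a1=1.560, a2=3.192, a3=0.420, a0=5.172; τ=−ln(0.1756)/5.172=0.336 → t=0.336; u2·a0=0.3599·5.172=1.861; a1=1.560 < 1.861 ≤ a1+a2=4.752 → R2 fires; D=5 G=7 X=6 S=2
Draw 2: a1=1.560, a2=2.660, a3=0.504, a0=4.724; τ=−ln(0.4662)/4.724=0.162 → t=0.498; u2·a0=0.0016·4.724=0.008 ≤ a1=1.560 → R1 fires; D=4 G=8 X=5 S=4
Draw 3: a1=1.040, a2=2.432, a3=0.420, a0=3.892; τ=−ln(0.5404)/3.892=0.158 → t=0.656; u2·a0=0.5913·3.892=2.301; a1=1.040 < 2.301 ≤ a1+a2=3.472 → R2 fires; D=3 G=8 X=6 S=4
Draw 4: a1=0.936, a2=1.824, a3=0.504, a0=3.264; τ=−ln(0.7206)/3.264=0.100 → t=0.756; u2·a0=0.8074·3.264=2.635; a1=0.936 < 2.635 ≤ a1+a2=2.760 → R2 fires; D=2 G=8 X=7 S=4
Draw 5: a1=0.728, a2=1.216, a3=0.588, a0=2.532; τ=−ln(0.9669)/2.532=0.013 → t=0.770; u2·a0=0.2756·2.532=0.698 ≤ a1=0.728 → R1 fires; D=1 G=9 X=6 S=6
Draw 6: a1=0.312, a2=0.684, a3=0.504, a0=1.500; τ=−ln(0.7393)/1.500=0.201 → t=0.971; u2·a0=0.2906·1.500=0.436; a1=0.312 < 0.436 ≤ a1+a2=0.996 → R2 fires; D=0 G=9 X=7 S=6
Draw 7: a1=0.000, a2=0.000, a3=0.588, a0=0.588; τ=−ln(0.8911)/0.588=0.196 → t=1.167; u2·a0=0.0424·0.588=0.025; a1+a2=0.000 < 0.025 ≤ a1+…+a3=0.588 → R3 fires; D=2 G=9 X=7 S=6
Draw 8: a1=0.728, a2=1.368, a3=0.588, a0=2.684; τ=−ln(0.3872)/2.684=0.354 → t=1.521 > T=1.41: stop.
Read off S at T=1.41: 6

S at T = 6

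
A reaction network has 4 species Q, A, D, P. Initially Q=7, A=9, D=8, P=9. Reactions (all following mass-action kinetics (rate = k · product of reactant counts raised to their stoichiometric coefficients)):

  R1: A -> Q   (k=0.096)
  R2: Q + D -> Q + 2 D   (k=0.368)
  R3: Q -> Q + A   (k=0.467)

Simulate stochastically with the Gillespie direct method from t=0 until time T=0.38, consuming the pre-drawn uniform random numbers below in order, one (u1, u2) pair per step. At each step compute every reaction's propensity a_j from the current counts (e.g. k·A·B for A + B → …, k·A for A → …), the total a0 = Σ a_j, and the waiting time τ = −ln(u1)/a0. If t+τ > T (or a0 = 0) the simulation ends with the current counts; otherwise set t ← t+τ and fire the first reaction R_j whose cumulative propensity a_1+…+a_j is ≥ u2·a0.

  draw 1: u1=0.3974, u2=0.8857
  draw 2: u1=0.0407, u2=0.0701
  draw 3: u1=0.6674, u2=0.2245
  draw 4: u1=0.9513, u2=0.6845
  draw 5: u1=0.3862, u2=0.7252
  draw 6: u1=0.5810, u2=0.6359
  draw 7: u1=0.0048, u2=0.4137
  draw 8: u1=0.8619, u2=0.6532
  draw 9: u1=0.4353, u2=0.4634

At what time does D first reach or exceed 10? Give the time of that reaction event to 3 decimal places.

Threshold first reached at t = 0.181

t=0.000: Q=7 A=9 D=8 P=9
Draw 1: a1=0.864, a2=20.608, a3=3.269, a0=24.741; τ=−ln(0.3974)/24.741=0.037 → t=0.037; u2·a0=0.8857·24.741=21.913; a1+a2=21.472 < 21.913 ≤ a1+…+a3=24.741 → R3 fires; Q=7 A=10 D=8 P=9
Draw 2: a1=0.960, a2=20.608, a3=3.269, a0=24.837; τ=−ln(0.0407)/24.837=0.129 → t=0.166; u2·a0=0.0701·24.837=1.741; a1=0.960 < 1.741 ≤ a1+a2=21.568 → R2 fires; Q=7 A=10 D=9 P=9
Draw 3: a1=0.960, a2=23.184, a3=3.269, a0=27.413; τ=−ln(0.6674)/27.413=0.015 → t=0.181; u2·a0=0.2245·27.413=6.154; a1=0.960 < 6.154 ≤ a1+a2=24.144 → R2 fires; Q=7 A=10 D=10 P=9
Draw 4: a1=0.960, a2=25.760, a3=3.269, a0=29.989; τ=−ln(0.9513)/29.989=0.002 → t=0.183; u2·a0=0.6845·29.989=20.527; a1=0.960 < 20.527 ≤ a1+a2=26.720 → R2 fires; Q=7 A=10 D=11 P=9
Draw 5: a1=0.960, a2=28.336, a3=3.269, a0=32.565; τ=−ln(0.3862)/32.565=0.029 → t=0.212; u2·a0=0.7252·32.565=23.616; a1=0.960 < 23.616 ≤ a1+a2=29.296 → R2 fires; Q=7 A=10 D=12 P=9
Draw 6: a1=0.960, a2=30.912, a3=3.269, a0=35.141; τ=−ln(0.5810)/35.141=0.015 → t=0.227; u2·a0=0.6359·35.141=22.346; a1=0.960 < 22.346 ≤ a1+a2=31.872 → R2 fires; Q=7 A=10 D=13 P=9
Draw 7: a1=0.960, a2=33.488, a3=3.269, a0=37.717; τ=−ln(0.0048)/37.717=0.142 → t=0.369; u2·a0=0.4137·37.717=15.604; a1=0.960 < 15.604 ≤ a1+a2=34.448 → R2 fires; Q=7 A=10 D=14 P=9
Draw 8: a1=0.960, a2=36.064, a3=3.269, a0=40.293; τ=−ln(0.8619)/40.293=0.004 → t=0.373; u2·a0=0.6532·40.293=26.319; a1=0.960 < 26.319 ≤ a1+a2=37.024 → R2 fires; Q=7 A=10 D=15 P=9
Draw 9: a1=0.960, a2=38.640, a3=3.269, a0=42.869; τ=−ln(0.4353)/42.869=0.019 → t=0.392 > T=0.38: stop.
D first becomes ≥ 10 when it reaches 10 at the event at t=0.181.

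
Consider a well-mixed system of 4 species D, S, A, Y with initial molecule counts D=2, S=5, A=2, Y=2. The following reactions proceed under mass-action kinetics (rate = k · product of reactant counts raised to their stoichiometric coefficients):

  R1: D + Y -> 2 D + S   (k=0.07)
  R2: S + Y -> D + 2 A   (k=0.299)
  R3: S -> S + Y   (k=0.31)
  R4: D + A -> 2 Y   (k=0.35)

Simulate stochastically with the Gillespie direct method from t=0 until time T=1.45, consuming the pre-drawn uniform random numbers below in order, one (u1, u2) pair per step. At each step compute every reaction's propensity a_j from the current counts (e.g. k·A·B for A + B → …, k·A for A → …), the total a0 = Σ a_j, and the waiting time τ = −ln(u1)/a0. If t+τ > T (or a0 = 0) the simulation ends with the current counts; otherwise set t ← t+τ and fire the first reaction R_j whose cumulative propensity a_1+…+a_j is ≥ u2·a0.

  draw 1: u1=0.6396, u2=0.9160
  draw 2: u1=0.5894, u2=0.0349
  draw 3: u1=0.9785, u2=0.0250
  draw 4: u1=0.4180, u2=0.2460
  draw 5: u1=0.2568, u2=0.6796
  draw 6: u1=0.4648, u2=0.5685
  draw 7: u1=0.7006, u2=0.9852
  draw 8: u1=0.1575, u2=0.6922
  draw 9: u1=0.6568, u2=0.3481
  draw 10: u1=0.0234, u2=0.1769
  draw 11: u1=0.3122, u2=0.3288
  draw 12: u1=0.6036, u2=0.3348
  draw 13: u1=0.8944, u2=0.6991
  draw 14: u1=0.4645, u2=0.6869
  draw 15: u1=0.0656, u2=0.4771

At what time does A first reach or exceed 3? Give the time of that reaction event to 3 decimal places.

t=0.000: D=2 S=5 A=2 Y=2
Draw 1: a1=0.280, a2=2.990, a3=1.550, a4=1.400, a0=6.220; τ=−ln(0.6396)/6.220=0.072 → t=0.072; u2·a0=0.9160·6.220=5.698; a1+…+a3=4.820 < 5.698 ≤ a1+…+a4=6.220 → R4 fires; D=1 S=5 A=1 Y=4
Draw 2: a1=0.280, a2=5.980, a3=1.550, a4=0.350, a0=8.160; τ=−ln(0.5894)/8.160=0.065 → t=0.137; u2·a0=0.0349·8.160=0.285; a1=0.280 < 0.285 ≤ a1+a2=6.260 → R2 fires; D=2 S=4 A=3 Y=3
Draw 3: a1=0.420, a2=3.588, a3=1.240, a4=2.100, a0=7.348; τ=−ln(0.9785)/7.348=0.003 → t=0.140; u2·a0=0.0250·7.348=0.184 ≤ a1=0.420 → R1 fires; D=3 S=5 A=3 Y=2
Draw 4: a1=0.420, a2=2.990, a3=1.550, a4=3.150, a0=8.110; τ=−ln(0.4180)/8.110=0.108 → t=0.247; u2·a0=0.2460·8.110=1.995; a1=0.420 < 1.995 ≤ a1+a2=3.410 → R2 fires; D=4 S=4 A=5 Y=1
Draw 5: a1=0.280, a2=1.196, a3=1.240, a4=7.000, a0=9.716; τ=−ln(0.2568)/9.716=0.140 → t=0.387; u2·a0=0.6796·9.716=6.603; a1+…+a3=2.716 < 6.603 ≤ a1+…+a4=9.716 → R4 fires; D=3 S=4 A=4 Y=3
Draw 6: a1=0.630, a2=3.588, a3=1.240, a4=4.200, a0=9.658; τ=−ln(0.4648)/9.658=0.079 → t=0.466; u2·a0=0.5685·9.658=5.491; a1+…+a3=5.458 < 5.491 ≤ a1+…+a4=9.658 → R4 fires; D=2 S=4 A=3 Y=5
Draw 7: a1=0.700, a2=5.980, a3=1.240, a4=2.100, a0=10.020; τ=−ln(0.7006)/10.020=0.036 → t=0.502; u2·a0=0.9852·10.020=9.872; a1+…+a3=7.920 < 9.872 ≤ a1+…+a4=10.020 → R4 fires; D=1 S=4 A=2 Y=7
Draw 8: a1=0.490, a2=8.372, a3=1.240, a4=0.700, a0=10.802; τ=−ln(0.1575)/10.802=0.171 → t=0.673; u2·a0=0.6922·10.802=7.477; a1=0.490 < 7.477 ≤ a1+a2=8.862 → R2 fires; D=2 S=3 A=4 Y=6
Draw 9: a1=0.840, a2=5.382, a3=0.930, a4=2.800, a0=9.952; τ=−ln(0.6568)/9.952=0.042 → t=0.715; u2·a0=0.3481·9.952=3.464; a1=0.840 < 3.464 ≤ a1+a2=6.222 → R2 fires; D=3 S=2 A=6 Y=5
Draw 10: a1=1.050, a2=2.990, a3=0.620, a4=6.300, a0=10.960; τ=−ln(0.0234)/10.960=0.343 → t=1.058; u2·a0=0.1769·10.960=1.939; a1=1.050 < 1.939 ≤ a1+a2=4.040 → R2 fires; D=4 S=1 A=8 Y=4
Draw 11: a1=1.120, a2=1.196, a3=0.310, a4=11.200, a0=13.826; τ=−ln(0.3122)/13.826=0.084 → t=1.142; u2·a0=0.3288·13.826=4.546; a1+…+a3=2.626 < 4.546 ≤ a1+…+a4=13.826 → R4 fires; D=3 S=1 A=7 Y=6
Draw 12: a1=1.260, a2=1.794, a3=0.310, a4=7.350, a0=10.714; τ=−ln(0.6036)/10.714=0.047 → t=1.189; u2·a0=0.3348·10.714=3.587; a1+…+a3=3.364 < 3.587 ≤ a1+…+a4=10.714 → R4 fires; D=2 S=1 A=6 Y=8
Draw 13: a1=1.120, a2=2.392, a3=0.310, a4=4.200, a0=8.022; τ=−ln(0.8944)/8.022=0.014 → t=1.203; u2·a0=0.6991·8.022=5.608; a1+…+a3=3.822 < 5.608 ≤ a1+…+a4=8.022 → R4 fires; D=1 S=1 A=5 Y=10
Draw 14: a1=0.700, a2=2.990, a3=0.310, a4=1.750, a0=5.750; τ=−ln(0.4645)/5.750=0.133 → t=1.336; u2·a0=0.6869·5.750=3.950; a1+a2=3.690 < 3.950 ≤ a1+…+a3=4.000 → R3 fires; D=1 S=1 A=5 Y=11
Draw 15: a1=0.770, a2=3.289, a3=0.310, a4=1.750, a0=6.119; τ=−ln(0.0656)/6.119=0.445 → t=1.782 > T=1.45: stop.
A first becomes ≥ 3 when it reaches 3 at the event at t=0.137.

Threshold first reached at t = 0.137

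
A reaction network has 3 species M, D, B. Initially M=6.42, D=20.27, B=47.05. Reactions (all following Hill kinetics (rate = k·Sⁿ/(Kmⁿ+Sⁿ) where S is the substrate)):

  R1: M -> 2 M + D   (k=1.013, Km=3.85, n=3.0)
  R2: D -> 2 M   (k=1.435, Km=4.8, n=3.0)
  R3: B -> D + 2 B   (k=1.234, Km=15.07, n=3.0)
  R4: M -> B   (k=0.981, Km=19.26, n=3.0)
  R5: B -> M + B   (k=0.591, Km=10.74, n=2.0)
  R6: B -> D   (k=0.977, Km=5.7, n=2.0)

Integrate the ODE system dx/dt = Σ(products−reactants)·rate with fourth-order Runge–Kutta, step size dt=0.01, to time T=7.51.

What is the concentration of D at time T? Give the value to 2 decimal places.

D at T = 33.27

RK4 with dt=0.01: 751 steps to T=7.51. Trajectory (selected grid times):
t=0.00: M=6.42 D=20.27 B=47.05
t=0.83: M=9.94 D=21.64 B=47.30
t=1.67: M=13.46 D=23.08 B=47.65
t=2.50: M=16.85 D=24.52 B=48.11
t=3.34: M=20.18 D=25.98 B=48.69
t=4.17: M=23.37 D=27.43 B=49.37
t=5.01: M=26.53 D=28.89 B=50.13
t=5.84: M=29.59 D=30.35 B=50.94
t=6.68: M=32.65 D=31.82 B=51.81
t=7.51: M=35.65 D=33.27 B=52.70
Read off D at T=7.51: 33.27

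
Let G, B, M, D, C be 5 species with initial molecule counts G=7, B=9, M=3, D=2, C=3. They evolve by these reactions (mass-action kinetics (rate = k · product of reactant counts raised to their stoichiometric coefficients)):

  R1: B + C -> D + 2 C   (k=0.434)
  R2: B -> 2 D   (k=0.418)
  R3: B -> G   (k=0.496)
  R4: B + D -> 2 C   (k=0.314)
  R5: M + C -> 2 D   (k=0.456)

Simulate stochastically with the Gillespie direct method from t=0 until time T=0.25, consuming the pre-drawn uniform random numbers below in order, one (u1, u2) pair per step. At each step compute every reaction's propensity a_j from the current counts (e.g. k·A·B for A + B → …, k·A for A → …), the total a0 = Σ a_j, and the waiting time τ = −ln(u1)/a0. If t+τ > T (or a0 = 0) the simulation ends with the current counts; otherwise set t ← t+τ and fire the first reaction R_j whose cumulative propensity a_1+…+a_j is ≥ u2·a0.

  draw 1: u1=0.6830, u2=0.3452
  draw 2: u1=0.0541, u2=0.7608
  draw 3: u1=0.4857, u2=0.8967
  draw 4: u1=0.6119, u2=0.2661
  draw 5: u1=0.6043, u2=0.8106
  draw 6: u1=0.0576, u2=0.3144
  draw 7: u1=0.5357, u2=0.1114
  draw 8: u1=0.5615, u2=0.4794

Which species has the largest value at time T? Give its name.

Dominant species at T: C

t=0.000: G=7 B=9 M=3 D=2 C=3
Draw 1: a1=11.718, a2=3.762, a3=4.464, a4=5.652, a5=4.104, a0=29.700; τ=−ln(0.6830)/29.700=0.013 → t=0.013; u2·a0=0.3452·29.700=10.252 ≤ a1=11.718 → R1 fires; G=7 B=8 M=3 D=3 C=4
Draw 2: a1=13.888, a2=3.344, a3=3.968, a4=7.536, a5=5.472, a0=34.208; τ=−ln(0.0541)/34.208=0.085 → t=0.098; u2·a0=0.7608·34.208=26.025; a1+…+a3=21.200 < 26.025 ≤ a1+…+a4=28.736 → R4 fires; G=7 B=7 M=3 D=2 C=6
Draw 3: a1=18.228, a2=2.926, a3=3.472, a4=4.396, a5=8.208, a0=37.230; τ=−ln(0.4857)/37.230=0.019 → t=0.118; u2·a0=0.8967·37.230=33.384; a1+…+a4=29.022 < 33.384 ≤ a1+…+a5=37.230 → R5 fires; G=7 B=7 M=2 D=4 C=5
Draw 4: a1=15.190, a2=2.926, a3=3.472, a4=8.792, a5=4.560, a0=34.940; τ=−ln(0.6119)/34.940=0.014 → t=0.132; u2·a0=0.2661·34.940=9.298 ≤ a1=15.190 → R1 fires; G=7 B=6 M=2 D=5 C=6
Draw 5: a1=15.624, a2=2.508, a3=2.976, a4=9.420, a5=5.472, a0=36.000; τ=−ln(0.6043)/36.000=0.014 → t=0.146; u2·a0=0.8106·36.000=29.182; a1+…+a3=21.108 < 29.182 ≤ a1+…+a4=30.528 → R4 fires; G=7 B=5 M=2 D=4 C=8
Draw 6: a1=17.360, a2=2.090, a3=2.480, a4=6.280, a5=7.296, a0=35.506; τ=−ln(0.0576)/35.506=0.080 → t=0.226; u2·a0=0.3144·35.506=11.163 ≤ a1=17.360 → R1 fires; G=7 B=4 M=2 D=5 C=9
Draw 7: a1=15.624, a2=1.672, a3=1.984, a4=6.280, a5=8.208, a0=33.768; τ=−ln(0.5357)/33.768=0.018 → t=0.244; u2·a0=0.1114·33.768=3.762 ≤ a1=15.624 → R1 fires; G=7 B=3 M=2 D=6 C=10
Draw 8: a1=13.020, a2=1.254, a3=1.488, a4=5.652, a5=9.120, a0=30.534; τ=−ln(0.5615)/30.534=0.019 → t=0.263 > T=0.25: stop.
At T=0.25: G=7 B=3 M=2 D=6 C=10; the largest is C.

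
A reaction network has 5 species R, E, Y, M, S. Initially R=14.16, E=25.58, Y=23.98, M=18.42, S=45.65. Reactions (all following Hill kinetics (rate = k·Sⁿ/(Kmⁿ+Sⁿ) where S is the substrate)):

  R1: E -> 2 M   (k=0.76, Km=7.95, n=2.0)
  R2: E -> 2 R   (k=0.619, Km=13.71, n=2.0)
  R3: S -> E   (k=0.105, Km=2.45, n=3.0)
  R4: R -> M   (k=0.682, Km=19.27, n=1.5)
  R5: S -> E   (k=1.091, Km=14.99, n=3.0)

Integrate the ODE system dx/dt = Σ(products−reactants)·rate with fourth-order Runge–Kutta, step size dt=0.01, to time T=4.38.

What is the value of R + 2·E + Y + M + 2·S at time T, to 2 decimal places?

Value at T = 199.02

Check how each reaction changes W = R + 2·E + Y + M + 2·S (weight of products minus weight of reactants):
R1: E -> 2 M: (1·2) − (2·1) = 2 − 2 = 0
R2: E -> 2 R: (1·2) − (2·1) = 2 − 2 = 0
R3: S -> E: (2·1) − (2·1) = 2 − 2 = 0
R4: R -> M: (1·1) − (1·1) = 1 − 1 = 0
R5: S -> E: (2·1) − (2·1) = 2 − 2 = 0
Every reaction leaves W unchanged, so W is conserved and no simulation is needed: W(T) = W(0) = 14.16 + 2·25.58 + 23.98 + 18.42 + 2·45.65 = 199.02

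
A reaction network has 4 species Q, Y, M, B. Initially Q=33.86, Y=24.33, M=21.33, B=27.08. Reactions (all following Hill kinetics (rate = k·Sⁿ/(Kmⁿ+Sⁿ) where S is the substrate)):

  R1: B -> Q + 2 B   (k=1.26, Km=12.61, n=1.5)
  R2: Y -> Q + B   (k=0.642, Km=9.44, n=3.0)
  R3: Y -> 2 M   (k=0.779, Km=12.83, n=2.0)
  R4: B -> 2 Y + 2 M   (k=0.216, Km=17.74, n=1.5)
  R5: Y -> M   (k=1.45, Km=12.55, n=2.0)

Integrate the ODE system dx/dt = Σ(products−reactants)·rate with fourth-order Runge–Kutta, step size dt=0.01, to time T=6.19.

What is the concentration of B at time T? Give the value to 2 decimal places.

RK4 with dt=0.01: 619 steps to T=6.19. Trajectory (selected grid times):
t=0.00: Q=33.86 Y=24.33 M=21.33 B=27.08
t=0.69: Q=34.94 Y=22.92 M=23.14 B=28.06
t=1.38: Q=36.02 Y=21.54 M=24.90 B=29.05
t=2.06: Q=37.09 Y=20.23 M=26.60 B=30.01
t=2.75: Q=38.18 Y=18.96 M=28.26 B=31.00
t=3.44: Q=39.26 Y=17.73 M=29.88 B=31.98
t=4.13: Q=40.34 Y=16.57 M=31.43 B=32.95
t=4.81: Q=41.40 Y=15.49 M=32.90 B=33.90
t=5.50: Q=42.46 Y=14.45 M=34.32 B=34.86
t=6.19: Q=43.52 Y=13.49 M=35.68 B=35.80
Read off B at T=6.19: 35.80

B at T = 35.80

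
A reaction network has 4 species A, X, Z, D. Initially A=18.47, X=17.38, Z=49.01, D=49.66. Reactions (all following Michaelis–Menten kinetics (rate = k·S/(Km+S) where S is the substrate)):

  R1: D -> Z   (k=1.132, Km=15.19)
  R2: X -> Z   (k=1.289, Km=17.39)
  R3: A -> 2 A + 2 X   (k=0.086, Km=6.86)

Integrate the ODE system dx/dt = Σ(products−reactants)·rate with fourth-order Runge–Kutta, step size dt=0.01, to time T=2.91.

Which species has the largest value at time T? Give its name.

RK4 with dt=0.01: 291 steps to T=2.91. Trajectory (selected grid times):
t=0.00: A=18.47 X=17.38 Z=49.01 D=49.66
t=0.32: A=18.49 X=17.21 Z=49.49 D=49.38
t=0.65: A=18.51 X=17.04 Z=49.99 D=49.10
t=0.97: A=18.53 X=16.88 Z=50.47 D=48.82
t=1.29: A=18.55 X=16.72 Z=50.95 D=48.54
t=1.62: A=18.57 X=16.55 Z=51.44 D=48.26
t=1.94: A=18.59 X=16.39 Z=51.92 D=47.99
t=2.26: A=18.61 X=16.23 Z=52.39 D=47.71
t=2.59: A=18.63 X=16.07 Z=52.88 D=47.43
t=2.91: A=18.65 X=15.91 Z=53.35 D=47.15
At T=2.91: A=18.65 X=15.91 Z=53.35 D=47.15; the largest is Z.

Dominant species at T: Z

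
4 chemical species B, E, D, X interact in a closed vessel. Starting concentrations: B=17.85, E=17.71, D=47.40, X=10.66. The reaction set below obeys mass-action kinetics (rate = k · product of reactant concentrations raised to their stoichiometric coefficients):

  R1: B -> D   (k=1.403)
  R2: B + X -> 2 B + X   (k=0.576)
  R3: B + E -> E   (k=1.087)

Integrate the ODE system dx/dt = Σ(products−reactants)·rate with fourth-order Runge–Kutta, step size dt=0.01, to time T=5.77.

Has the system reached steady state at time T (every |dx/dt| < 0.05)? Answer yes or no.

RK4 with dt=0.01: 577 steps to T=5.77. Trajectory (selected grid times):
t=0.00: B=17.85 E=17.71 D=47.40 X=10.66
t=0.64: B=0.00 E=17.71 D=49.13 X=10.66
t=1.28: B=0.00 E=17.71 D=49.13 X=10.66
t=1.92: B=0.00 E=17.71 D=49.13 X=10.66
t=2.56: B=0.00 E=17.71 D=49.13 X=10.66
t=3.21: B=0.00 E=17.71 D=49.13 X=10.66
t=3.85: B=0.00 E=17.71 D=49.13 X=10.66
t=4.49: B=0.00 E=17.71 D=49.13 X=10.66
t=5.13: B=0.00 E=17.71 D=49.13 X=10.66
t=5.77: B=0.00 E=17.71 D=49.13 X=10.66
Rates at T: R1=0.0000, R2=0.0000, R3=0.0000
dx/dt at T (Σ net stoichiometry × rate): B=-0.0000, E=+0.0000, D=+0.0000, X=+0.0000
Largest |dx/dt| is |-0.0000| (B) < 0.05 → steady.

Steady state at T: yes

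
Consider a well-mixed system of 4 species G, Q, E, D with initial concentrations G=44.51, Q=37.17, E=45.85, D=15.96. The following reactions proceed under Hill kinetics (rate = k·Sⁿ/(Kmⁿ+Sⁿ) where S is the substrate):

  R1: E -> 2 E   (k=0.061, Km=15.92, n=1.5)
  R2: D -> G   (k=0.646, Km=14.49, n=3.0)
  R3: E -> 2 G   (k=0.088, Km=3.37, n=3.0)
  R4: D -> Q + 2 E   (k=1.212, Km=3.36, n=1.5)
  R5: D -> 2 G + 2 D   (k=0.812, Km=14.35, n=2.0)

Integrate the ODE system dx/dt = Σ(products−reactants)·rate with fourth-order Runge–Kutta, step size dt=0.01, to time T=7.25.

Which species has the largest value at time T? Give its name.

Dominant species at T: E

RK4 with dt=0.01: 725 steps to T=7.25. Trajectory (selected grid times):
t=0.00: G=44.51 Q=37.17 E=45.85 D=15.96
t=0.81: G=45.65 Q=38.06 E=47.60 D=15.13
t=1.61: G=46.72 Q=38.94 E=49.32 D=14.33
t=2.42: G=47.75 Q=39.81 E=51.05 D=13.52
t=3.22: G=48.70 Q=40.67 E=52.74 D=12.74
t=4.03: G=49.61 Q=41.53 E=54.43 D=11.96
t=4.83: G=50.43 Q=42.37 E=56.08 D=11.20
t=5.64: G=51.21 Q=43.21 E=57.72 D=10.45
t=6.44: G=51.91 Q=44.02 E=59.32 D=9.72
t=7.25: G=52.55 Q=44.83 E=60.91 D=9.00
At T=7.25: G=52.55 Q=44.83 E=60.91 D=9.00; the largest is E.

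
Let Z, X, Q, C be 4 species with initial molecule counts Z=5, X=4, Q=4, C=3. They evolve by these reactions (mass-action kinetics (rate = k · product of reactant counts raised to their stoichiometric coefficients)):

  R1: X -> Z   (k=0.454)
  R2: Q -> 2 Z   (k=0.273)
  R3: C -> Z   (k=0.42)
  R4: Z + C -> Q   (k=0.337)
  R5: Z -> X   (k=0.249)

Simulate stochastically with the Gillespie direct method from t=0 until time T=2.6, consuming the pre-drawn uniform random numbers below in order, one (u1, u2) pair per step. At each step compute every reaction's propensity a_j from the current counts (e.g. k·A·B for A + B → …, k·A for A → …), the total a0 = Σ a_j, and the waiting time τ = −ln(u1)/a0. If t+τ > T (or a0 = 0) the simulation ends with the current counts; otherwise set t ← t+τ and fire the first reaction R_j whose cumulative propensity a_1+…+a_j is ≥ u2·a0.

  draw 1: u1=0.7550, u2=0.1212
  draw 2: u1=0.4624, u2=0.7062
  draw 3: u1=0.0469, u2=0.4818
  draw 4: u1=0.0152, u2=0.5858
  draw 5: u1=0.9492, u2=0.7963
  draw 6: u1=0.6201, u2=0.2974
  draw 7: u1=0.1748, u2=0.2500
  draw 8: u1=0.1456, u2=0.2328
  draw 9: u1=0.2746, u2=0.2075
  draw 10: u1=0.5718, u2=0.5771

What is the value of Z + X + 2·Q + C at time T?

Check how each reaction changes W = Z + X + 2·Q + C (weight of products minus weight of reactants):
R1: X -> Z: (1·1) − (1·1) = 1 − 1 = 0
R2: Q -> 2 Z: (1·2) − (2·1) = 2 − 2 = 0
R3: C -> Z: (1·1) − (1·1) = 1 − 1 = 0
R4: Z + C -> Q: (2·1) − (1·1 + 1·1) = 2 − 2 = 0
R5: Z -> X: (1·1) − (1·1) = 1 − 1 = 0
Every reaction leaves W unchanged, so W is conserved and no simulation is needed: W(T) = W(0) = 5 + 4 + 2·4 + 3 = 20

Value at T = 20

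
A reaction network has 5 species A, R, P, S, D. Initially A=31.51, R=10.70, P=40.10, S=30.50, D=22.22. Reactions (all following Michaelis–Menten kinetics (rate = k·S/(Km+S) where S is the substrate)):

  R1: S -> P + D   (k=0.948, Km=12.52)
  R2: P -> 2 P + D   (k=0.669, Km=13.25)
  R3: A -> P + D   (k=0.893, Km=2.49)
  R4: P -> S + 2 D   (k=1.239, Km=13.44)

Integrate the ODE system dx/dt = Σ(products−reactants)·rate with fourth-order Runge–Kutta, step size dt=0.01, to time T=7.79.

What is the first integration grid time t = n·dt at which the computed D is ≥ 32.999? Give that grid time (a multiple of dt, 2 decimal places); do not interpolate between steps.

RK4 with dt=0.01: 779 steps to T=7.79. Trajectory (selected grid times):
t=0.00: A=31.51 R=10.70 P=40.10 S=30.50 D=22.22
t=0.87: A=30.79 R=10.70 P=41.03 S=30.72 D=25.58
t=1.73: A=30.08 R=10.70 P=41.95 S=30.95 D=28.92
t=2.60: A=29.36 R=10.70 P=42.88 S=31.18 D=32.30
t=2.77: A=29.22 R=10.70 P=43.07 S=31.23 D=32.97
t=2.78: A=29.22 R=10.70 P=43.08 S=31.23 D=33.01
t=3.46: A=28.66 R=10.70 P=43.80 S=31.41 D=35.66
t=4.33: A=27.94 R=10.70 P=44.73 S=31.65 D=39.07
t=5.19: A=27.24 R=10.70 P=45.64 S=31.88 D=42.44
t=6.06: A=26.53 R=10.70 P=46.56 S=32.13 D=45.87
t=6.92: A=25.83 R=10.70 P=47.47 S=32.37 D=49.26
t=7.79: A=25.12 R=10.70 P=48.39 S=32.61 D=52.71
D(2.77)=32.966 < 32.999 but D(2.78)=33.005 ≥ 32.999, so the first grid time is t=2.78.

Threshold first reached at t = 2.78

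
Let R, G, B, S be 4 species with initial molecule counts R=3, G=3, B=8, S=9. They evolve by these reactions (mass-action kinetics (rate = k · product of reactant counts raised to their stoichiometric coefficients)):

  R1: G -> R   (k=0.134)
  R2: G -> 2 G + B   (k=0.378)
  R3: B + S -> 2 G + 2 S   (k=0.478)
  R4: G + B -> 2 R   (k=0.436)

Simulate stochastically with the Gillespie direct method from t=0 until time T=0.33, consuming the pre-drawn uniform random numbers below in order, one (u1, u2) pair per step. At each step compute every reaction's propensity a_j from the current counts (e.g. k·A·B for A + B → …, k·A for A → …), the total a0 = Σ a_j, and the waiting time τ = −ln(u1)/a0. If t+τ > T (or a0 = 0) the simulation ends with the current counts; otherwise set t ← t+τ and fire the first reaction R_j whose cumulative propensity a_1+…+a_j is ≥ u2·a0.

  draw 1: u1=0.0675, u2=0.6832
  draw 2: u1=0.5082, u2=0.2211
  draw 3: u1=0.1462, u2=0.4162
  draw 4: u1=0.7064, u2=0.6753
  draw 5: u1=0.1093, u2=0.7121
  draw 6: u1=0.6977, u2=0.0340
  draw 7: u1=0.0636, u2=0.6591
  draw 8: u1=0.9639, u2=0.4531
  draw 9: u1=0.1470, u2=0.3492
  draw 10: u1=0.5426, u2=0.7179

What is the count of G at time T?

G at T = 14

t=0.000: R=3 G=3 B=8 S=9
Draw 1: a1=0.402, a2=1.134, a3=34.416, a4=10.464, a0=46.416; τ=−ln(0.0675)/46.416=0.058 → t=0.058; u2·a0=0.6832·46.416=31.711; a1+a2=1.536 < 31.711 ≤ a1+…+a3=35.952 → R3 fires; R=3 G=5 B=7 S=10
Draw 2: a1=0.670, a2=1.890, a3=33.460, a4=15.260, a0=51.280; τ=−ln(0.5082)/51.280=0.013 → t=0.071; u2·a0=0.2211·51.280=11.338; a1+a2=2.560 < 11.338 ≤ a1+…+a3=36.020 → R3 fires; R=3 G=7 B=6 S=11
Draw 3: a1=0.938, a2=2.646, a3=31.548, a4=18.312, a0=53.444; τ=−ln(0.1462)/53.444=0.036 → t=0.107; u2·a0=0.4162·53.444=22.243; a1+a2=3.584 < 22.243 ≤ a1+…+a3=35.132 → R3 fires; R=3 G=9 B=5 S=12
Draw 4: a1=1.206, a2=3.402, a3=28.680, a4=19.620, a0=52.908; τ=−ln(0.7064)/52.908=0.007 → t=0.114; u2·a0=0.6753·52.908=35.729; a1+…+a3=33.288 < 35.729 ≤ a1+…+a4=52.908 → R4 fires; R=5 G=8 B=4 S=12
Draw 5: a1=1.072, a2=3.024, a3=22.944, a4=13.952, a0=40.992; τ=−ln(0.1093)/40.992=0.054 → t=0.168; u2·a0=0.7121·40.992=29.190; a1+…+a3=27.040 < 29.190 ≤ a1+…+a4=40.992 → R4 fires; R=7 G=7 B=3 S=12
Draw 6: a1=0.938, a2=2.646, a3=17.208, a4=9.156, a0=29.948; τ=−ln(0.6977)/29.948=0.012 → t=0.180; u2·a0=0.0340·29.948=1.018; a1=0.938 < 1.018 ≤ a1+a2=3.584 → R2 fires; R=7 G=8 B=4 S=12
Draw 7: a1=1.072, a2=3.024, a3=22.944, a4=13.952, a0=40.992; τ=−ln(0.0636)/40.992=0.067 → t=0.247; u2·a0=0.6591·40.992=27.018; a1+a2=4.096 < 27.018 ≤ a1+…+a3=27.040 → R3 fires; R=7 G=10 B=3 S=13
Draw 8: a1=1.340, a2=3.780, a3=18.642, a4=13.080, a0=36.842; τ=−ln(0.9639)/36.842=0.001 → t=0.248; u2·a0=0.4531·36.842=16.693; a1+a2=5.120 < 16.693 ≤ a1+…+a3=23.762 → R3 fires; R=7 G=12 B=2 S=14
Draw 9: a1=1.608, a2=4.536, a3=13.384, a4=10.464, a0=29.992; τ=−ln(0.1470)/29.992=0.064 → t=0.312; u2·a0=0.3492·29.992=10.473; a1+a2=6.144 < 10.473 ≤ a1+…+a3=19.528 → R3 fires; R=7 G=14 B=1 S=15
Draw 10: a1=1.876, a2=5.292, a3=7.170, a4=6.104, a0=20.442; τ=−ln(0.5426)/20.442=0.030 → t=0.342 > T=0.33: stop.
Read off G at T=0.33: 14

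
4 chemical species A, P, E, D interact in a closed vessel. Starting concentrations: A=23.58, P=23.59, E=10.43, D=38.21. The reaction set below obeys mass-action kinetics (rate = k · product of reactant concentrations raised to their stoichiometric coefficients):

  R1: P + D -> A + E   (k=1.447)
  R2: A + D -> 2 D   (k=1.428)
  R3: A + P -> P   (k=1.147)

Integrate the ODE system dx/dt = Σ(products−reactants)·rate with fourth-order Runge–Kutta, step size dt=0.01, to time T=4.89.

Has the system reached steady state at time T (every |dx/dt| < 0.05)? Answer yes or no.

RK4 with dt=0.01: 489 steps to T=4.89. Trajectory (selected grid times):
t=0.00: A=23.58 P=23.59 E=10.43 D=38.21
t=0.54: A=0.00 P=0.00 E=34.02 D=54.54
t=1.09: A=0.00 P=0.00 E=34.02 D=54.54
t=1.63: A=0.00 P=0.00 E=34.02 D=54.54
t=2.17: A=0.00 P=0.00 E=34.02 D=54.54
t=2.72: A=0.00 P=0.00 E=34.02 D=54.54
t=3.26: A=0.00 P=0.00 E=34.02 D=54.54
t=3.80: A=0.00 P=0.00 E=34.02 D=54.54
t=4.35: A=0.00 P=0.00 E=34.02 D=54.54
t=4.89: A=0.00 P=0.00 E=34.02 D=54.54
Rates at T: R1=0.0000, R2=0.0000, R3=0.0000
dx/dt at T (Σ net stoichiometry × rate): A=-0.0000, P=-0.0000, E=+0.0000, D=+0.0000
Largest |dx/dt| is |-0.0000| (A) < 0.05 → steady.

Steady state at T: yes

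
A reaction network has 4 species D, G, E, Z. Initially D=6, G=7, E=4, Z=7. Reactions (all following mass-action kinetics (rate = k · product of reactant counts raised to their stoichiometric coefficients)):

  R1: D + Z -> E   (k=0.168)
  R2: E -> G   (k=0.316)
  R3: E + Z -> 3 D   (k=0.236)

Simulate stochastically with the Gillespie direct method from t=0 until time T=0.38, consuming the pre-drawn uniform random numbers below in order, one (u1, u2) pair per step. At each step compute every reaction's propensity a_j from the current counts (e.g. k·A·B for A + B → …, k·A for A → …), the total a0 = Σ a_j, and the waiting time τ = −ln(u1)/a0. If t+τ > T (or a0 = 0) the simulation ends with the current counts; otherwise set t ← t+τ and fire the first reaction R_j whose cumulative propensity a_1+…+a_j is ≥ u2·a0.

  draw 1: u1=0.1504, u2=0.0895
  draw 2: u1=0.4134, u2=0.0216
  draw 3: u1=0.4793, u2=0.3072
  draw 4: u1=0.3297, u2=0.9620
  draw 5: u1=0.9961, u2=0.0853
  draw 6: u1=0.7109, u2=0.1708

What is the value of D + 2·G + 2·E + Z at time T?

Value at T = 35

Check how each reaction changes W = D + 2·G + 2·E + Z (weight of products minus weight of reactants):
R1: D + Z -> E: (2·1) − (1·1 + 1·1) = 2 − 2 = 0
R2: E -> G: (2·1) − (2·1) = 2 − 2 = 0
R3: E + Z -> 3 D: (1·3) − (2·1 + 1·1) = 3 − 3 = 0
Every reaction leaves W unchanged, so W is conserved and no simulation is needed: W(T) = W(0) = 6 + 2·7 + 2·4 + 7 = 35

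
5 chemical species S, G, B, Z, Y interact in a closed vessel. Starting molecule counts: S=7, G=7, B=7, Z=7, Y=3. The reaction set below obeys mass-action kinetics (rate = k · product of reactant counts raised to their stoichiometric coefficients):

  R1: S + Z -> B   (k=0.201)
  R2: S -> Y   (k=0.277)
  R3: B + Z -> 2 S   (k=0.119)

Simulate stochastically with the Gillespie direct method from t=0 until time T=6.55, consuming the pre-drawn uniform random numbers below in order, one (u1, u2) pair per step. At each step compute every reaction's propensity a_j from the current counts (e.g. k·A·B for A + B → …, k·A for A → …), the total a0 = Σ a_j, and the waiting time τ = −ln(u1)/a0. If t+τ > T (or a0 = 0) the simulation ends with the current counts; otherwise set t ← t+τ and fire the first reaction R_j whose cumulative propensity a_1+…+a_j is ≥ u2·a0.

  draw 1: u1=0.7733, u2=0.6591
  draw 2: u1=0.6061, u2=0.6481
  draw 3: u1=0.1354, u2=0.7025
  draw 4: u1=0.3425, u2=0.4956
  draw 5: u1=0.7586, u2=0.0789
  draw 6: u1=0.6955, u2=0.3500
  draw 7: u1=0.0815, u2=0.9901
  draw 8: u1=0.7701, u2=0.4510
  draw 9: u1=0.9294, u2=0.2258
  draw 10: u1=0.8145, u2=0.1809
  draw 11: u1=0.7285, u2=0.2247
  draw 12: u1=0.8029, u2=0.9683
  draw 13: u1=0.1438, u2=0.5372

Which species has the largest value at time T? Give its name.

t=0.000: S=7 G=7 B=7 Z=7 Y=3
Draw 1: a1=9.849, a2=1.939, a3=5.831, a0=17.619; τ=−ln(0.7733)/17.619=0.015 → t=0.015; u2·a0=0.6591·17.619=11.613; a1=9.849 < 11.613 ≤ a1+a2=11.788 → R2 fires; S=6 G=7 B=7 Z=7 Y=4
Draw 2: a1=8.442, a2=1.662, a3=5.831, a0=15.935; τ=−ln(0.6061)/15.935=0.031 → t=0.046; u2·a0=0.6481·15.935=10.327; a1+a2=10.104 < 10.327 ≤ a1+…+a3=15.935 → R3 fires; S=8 G=7 B=6 Z=6 Y=4
Draw 3: a1=9.648, a2=2.216, a3=4.284, a0=16.148; τ=−ln(0.1354)/16.148=0.124 → t=0.170; u2·a0=0.7025·16.148=11.344; a1=9.648 < 11.344 ≤ a1+a2=11.864 → R2 fires; S=7 G=7 B=6 Z=6 Y=5
Draw 4: a1=8.442, a2=1.939, a3=4.284, a0=14.665; τ=−ln(0.3425)/14.665=0.073 → t=0.243; u2·a0=0.4956·14.665=7.268 ≤ a1=8.442 → R1 fires; S=6 G=7 B=7 Z=5 Y=5
Draw 5: a1=6.030, a2=1.662, a3=4.165, a0=11.857; τ=−ln(0.7586)/11.857=0.023 → t=0.266; u2·a0=0.0789·11.857=0.936 ≤ a1=6.030 → R1 fires; S=5 G=7 B=8 Z=4 Y=5
Draw 6: a1=4.020, a2=1.385, a3=3.808, a0=9.213; τ=−ln(0.6955)/9.213=0.039 → t=0.306; u2·a0=0.3500·9.213=3.225 ≤ a1=4.020 → R1 fires; S=4 G=7 B=9 Z=3 Y=5
Draw 7: a1=2.412, a2=1.108, a3=3.213, a0=6.733; τ=−ln(0.0815)/6.733=0.372 → t=0.678; u2·a0=0.9901·6.733=6.666; a1+a2=3.520 < 6.666 ≤ a1+…+a3=6.733 → R3 fires; S=6 G=7 B=8 Z=2 Y=5
Draw 8: a1=2.412, a2=1.662, a3=1.904, a0=5.978; τ=−ln(0.7701)/5.978=0.044 → t=0.722; u2·a0=0.4510·5.978=2.696; a1=2.412 < 2.696 ≤ a1+a2=4.074 → R2 fires; S=5 G=7 B=8 Z=2 Y=6
Draw 9: a1=2.010, a2=1.385, a3=1.904, a0=5.299; τ=−ln(0.9294)/5.299=0.014 → t=0.736; u2·a0=0.2258·5.299=1.197 ≤ a1=2.010 → R1 fires; S=4 G=7 B=9 Z=1 Y=6
Draw 10: a1=0.804, a2=1.108, a3=1.071, a0=2.983; τ=−ln(0.8145)/2.983=0.069 → t=0.804; u2·a0=0.1809·2.983=0.540 ≤ a1=0.804 → R1 fires; S=3 G=7 B=10 Z=0 Y=6
Draw 11: a1=0.000, a2=0.831, a3=0.000, a0=0.831; τ=−ln(0.7285)/0.831=0.381 → t=1.185; u2·a0=0.2247·0.831=0.187; a1=0.000 < 0.187 ≤ a1+a2=0.831 → R2 fires; S=2 G=7 B=10 Z=0 Y=7
Draw 12: a1=0.000, a2=0.554, a3=0.000, a0=0.554; τ=−ln(0.8029)/0.554=0.396 → t=1.582; u2·a0=0.9683·0.554=0.536; a1=0.000 < 0.536 ≤ a1+a2=0.554 → R2 fires; S=1 G=7 B=10 Z=0 Y=8
Draw 13: a1=0.000, a2=0.277, a3=0.000, a0=0.277; τ=−ln(0.1438)/0.277=7.001 → t=8.583 > T=6.55: stop.
At T=6.55: S=1 G=7 B=10 Z=0 Y=8; the largest is B.

Dominant species at T: B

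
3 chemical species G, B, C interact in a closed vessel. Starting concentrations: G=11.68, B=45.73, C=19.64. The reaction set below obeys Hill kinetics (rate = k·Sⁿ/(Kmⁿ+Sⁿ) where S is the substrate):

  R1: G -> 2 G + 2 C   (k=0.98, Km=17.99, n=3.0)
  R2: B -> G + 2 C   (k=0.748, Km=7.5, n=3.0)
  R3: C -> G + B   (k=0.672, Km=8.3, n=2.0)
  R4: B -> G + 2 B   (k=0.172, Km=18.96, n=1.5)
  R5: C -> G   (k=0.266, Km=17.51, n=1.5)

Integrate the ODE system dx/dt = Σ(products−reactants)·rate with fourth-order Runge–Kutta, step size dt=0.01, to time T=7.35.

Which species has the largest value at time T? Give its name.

RK4 with dt=0.01: 735 steps to T=7.35. Trajectory (selected grid times):
t=0.00: G=11.68 B=45.73 C=19.64
t=0.82: G=13.19 B=45.70 C=20.67
t=1.63: G=14.75 B=45.68 C=21.79
t=2.45: G=16.41 B=45.67 C=23.03
t=3.27: G=18.13 B=45.66 C=24.38
t=4.08: G=19.90 B=45.65 C=25.82
t=4.90: G=21.75 B=45.66 C=27.37
t=5.72: G=23.66 B=45.66 C=29.01
t=6.53: G=25.60 B=45.68 C=30.70
t=7.35: G=27.61 B=45.69 C=32.48
At T=7.35: G=27.61 B=45.69 C=32.48; the largest is B.

Dominant species at T: B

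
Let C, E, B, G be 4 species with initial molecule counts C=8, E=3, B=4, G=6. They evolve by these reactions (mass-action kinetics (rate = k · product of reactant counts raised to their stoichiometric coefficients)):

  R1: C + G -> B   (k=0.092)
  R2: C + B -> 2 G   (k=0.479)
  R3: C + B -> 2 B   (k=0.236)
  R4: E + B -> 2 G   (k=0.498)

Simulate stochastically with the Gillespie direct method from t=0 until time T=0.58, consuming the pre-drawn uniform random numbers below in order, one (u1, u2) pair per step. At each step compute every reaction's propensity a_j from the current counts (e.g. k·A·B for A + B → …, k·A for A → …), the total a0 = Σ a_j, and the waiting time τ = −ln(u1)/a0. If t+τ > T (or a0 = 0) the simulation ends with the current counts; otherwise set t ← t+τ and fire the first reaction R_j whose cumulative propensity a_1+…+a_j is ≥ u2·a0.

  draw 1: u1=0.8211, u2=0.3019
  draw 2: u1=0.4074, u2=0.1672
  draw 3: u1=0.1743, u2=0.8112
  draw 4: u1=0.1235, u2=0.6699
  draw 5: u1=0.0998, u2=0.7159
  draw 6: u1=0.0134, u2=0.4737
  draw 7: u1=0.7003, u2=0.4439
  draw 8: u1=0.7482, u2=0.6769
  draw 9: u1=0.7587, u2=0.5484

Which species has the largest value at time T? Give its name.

Dominant species at T: G

t=0.000: C=8 E=3 B=4 G=6
Draw 1: a1=4.416, a2=15.328, a3=7.552, a4=5.976, a0=33.272; τ=−ln(0.8211)/33.272=0.006 → t=0.006; u2·a0=0.3019·33.272=10.045; a1=4.416 < 10.045 ≤ a1+a2=19.744 → R2 fires; C=7 E=3 B=3 G=8
Draw 2: a1=5.152, a2=10.059, a3=4.956, a4=4.482, a0=24.649; τ=−ln(0.4074)/24.649=0.036 → t=0.042; u2·a0=0.1672·24.649=4.121 ≤ a1=5.152 → R1 fires; C=6 E=3 B=4 G=7
Draw 3: a1=3.864, a2=11.496, a3=5.664, a4=5.976, a0=27.000; τ=−ln(0.1743)/27.000=0.065 → t=0.107; u2·a0=0.8112·27.000=21.902; a1+…+a3=21.024 < 21.902 ≤ a1+…+a4=27.000 → R4 fires; C=6 E=2 B=3 G=9
Draw 4: a1=4.968, a2=8.622, a3=4.248, a4=2.988, a0=20.826; τ=−ln(0.1235)/20.826=0.100 → t=0.207; u2·a0=0.6699·20.826=13.951; a1+a2=13.590 < 13.951 ≤ a1+…+a3=17.838 → R3 fires; C=5 E=2 B=4 G=9
Draw 5: a1=4.140, a2=9.580, a3=4.720, a4=3.984, a0=22.424; τ=−ln(0.0998)/22.424=0.103 → t=0.310; u2·a0=0.7159·22.424=16.053; a1+a2=13.720 < 16.053 ≤ a1+…+a3=18.440 → R3 fires; C=4 E=2 B=5 G=9
Draw 6: a1=3.312, a2=9.580, a3=4.720, a4=4.980, a0=22.592; τ=−ln(0.0134)/22.592=0.191 → t=0.501; u2·a0=0.4737·22.592=10.702; a1=3.312 < 10.702 ≤ a1+a2=12.892 → R2 fires; C=3 E=2 B=4 G=11
Draw 7: a1=3.036, a2=5.748, a3=2.832, a4=3.984, a0=15.600; τ=−ln(0.7003)/15.600=0.023 → t=0.524; u2·a0=0.4439·15.600=6.925; a1=3.036 < 6.925 ≤ a1+a2=8.784 → R2 fires; C=2 E=2 B=3 G=13
Draw 8: a1=2.392, a2=2.874, a3=1.416, a4=2.988, a0=9.670; τ=−ln(0.7482)/9.670=0.030 → t=0.554; u2·a0=0.6769·9.670=6.546; a1+a2=5.266 < 6.546 ≤ a1+…+a3=6.682 → R3 fires; C=1 E=2 B=4 G=13
Draw 9: a1=1.196, a2=1.916, a3=0.944, a4=3.984, a0=8.040; τ=−ln(0.7587)/8.040=0.034 → t=0.588 > T=0.58: stop.
At T=0.58: C=1 E=2 B=4 G=13; the largest is G.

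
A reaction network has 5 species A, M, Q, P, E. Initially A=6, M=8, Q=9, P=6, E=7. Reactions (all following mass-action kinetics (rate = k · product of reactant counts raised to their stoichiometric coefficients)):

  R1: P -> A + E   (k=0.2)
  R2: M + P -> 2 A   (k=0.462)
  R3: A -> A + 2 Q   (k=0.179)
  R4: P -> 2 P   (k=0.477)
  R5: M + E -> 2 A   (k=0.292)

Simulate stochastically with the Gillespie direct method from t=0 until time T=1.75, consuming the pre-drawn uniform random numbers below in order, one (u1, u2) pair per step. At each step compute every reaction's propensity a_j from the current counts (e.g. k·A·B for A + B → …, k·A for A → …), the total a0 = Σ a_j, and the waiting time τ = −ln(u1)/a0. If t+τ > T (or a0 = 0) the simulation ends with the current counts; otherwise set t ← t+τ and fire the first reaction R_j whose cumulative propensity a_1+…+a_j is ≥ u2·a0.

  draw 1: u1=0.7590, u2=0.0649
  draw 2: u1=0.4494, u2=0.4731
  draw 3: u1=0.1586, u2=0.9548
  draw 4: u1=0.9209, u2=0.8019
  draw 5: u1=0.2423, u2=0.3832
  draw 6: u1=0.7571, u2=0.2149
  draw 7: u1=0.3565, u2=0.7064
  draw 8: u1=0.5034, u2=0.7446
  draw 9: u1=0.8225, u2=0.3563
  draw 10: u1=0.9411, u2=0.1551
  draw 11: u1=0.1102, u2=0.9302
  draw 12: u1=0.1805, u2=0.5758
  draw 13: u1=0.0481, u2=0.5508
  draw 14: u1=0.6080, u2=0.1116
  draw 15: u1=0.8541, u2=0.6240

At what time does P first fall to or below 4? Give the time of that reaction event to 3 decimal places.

Threshold first reached at t = 0.029

t=0.000: A=6 M=8 Q=9 P=6 E=7
Draw 1: a1=1.200, a2=22.176, a3=1.074, a4=2.862, a5=16.352, a0=43.664; τ=−ln(0.7590)/43.664=0.006 → t=0.006; u2·a0=0.0649·43.664=2.834; a1=1.200 < 2.834 ≤ a1+a2=23.376 → R2 fires; A=8 M=7 Q=9 P=5 E=7
Draw 2: a1=1.000, a2=16.170, a3=1.432, a4=2.385, a5=14.308, a0=35.295; τ=−ln(0.4494)/35.295=0.023 → t=0.029; u2·a0=0.4731·35.295=16.698; a1=1.000 < 16.698 ≤ a1+a2=17.170 → R2 fires; A=10 M=6 Q=9 P=4 E=7
Draw 3: a1=0.800, a2=11.088, a3=1.790, a4=1.908, a5=12.264, a0=27.850; τ=−ln(0.1586)/27.850=0.066 → t=0.095; u2·a0=0.9548·27.850=26.591; a1+…+a4=15.586 < 26.591 ≤ a1+…+a5=27.850 → R5 fires; A=12 M=5 Q=9 P=4 E=6
Draw 4: a1=0.800, a2=9.240, a3=2.148, a4=1.908, a5=8.760, a0=22.856; τ=−ln(0.9209)/22.856=0.004 → t=0.099; u2·a0=0.8019·22.856=18.328; a1+…+a4=14.096 < 18.328 ≤ a1+…+a5=22.856 → R5 fires; A=14 M=4 Q=9 P=4 E=5
Draw 5: a1=0.800, a2=7.392, a3=2.506, a4=1.908, a5=5.840, a0=18.446; τ=−ln(0.2423)/18.446=0.077 → t=0.176; u2·a0=0.3832·18.446=7.069; a1=0.800 < 7.069 ≤ a1+a2=8.192 → R2 fires; A=16 M=3 Q=9 P=3 E=5
Draw 6: a1=0.600, a2=4.158, a3=2.864, a4=1.431, a5=4.380, a0=13.433; τ=−ln(0.7571)/13.433=0.021 → t=0.196; u2·a0=0.2149·13.433=2.887; a1=0.600 < 2.887 ≤ a1+a2=4.758 → R2 fires; A=18 M=2 Q=9 P=2 E=5
Draw 7: a1=0.400, a2=1.848, a3=3.222, a4=0.954, a5=2.920, a0=9.344; τ=−ln(0.3565)/9.344=0.110 → t=0.307; u2·a0=0.7064·9.344=6.601; a1+…+a4=6.424 < 6.601 ≤ a1+…+a5=9.344 → R5 fires; A=20 M=1 Q=9 P=2 E=4
Draw 8: a1=0.400, a2=0.924, a3=3.580, a4=0.954, a5=1.168, a0=7.026; τ=−ln(0.5034)/7.026=0.098 → t=0.404; u2·a0=0.7446·7.026=5.232; a1+…+a3=4.904 < 5.232 ≤ a1+…+a4=5.858 → R4 fires; A=20 M=1 Q=9 P=3 E=4
Draw 9: a1=0.600, a2=1.386, a3=3.580, a4=1.431, a5=1.168, a0=8.165; τ=−ln(0.8225)/8.165=0.024 → t=0.428; u2·a0=0.3563·8.165=2.909; a1+a2=1.986 < 2.909 ≤ a1+…+a3=5.566 → R3 fires; A=20 M=1 Q=11 P=3 E=4
Draw 10: a1=0.600, a2=1.386, a3=3.580, a4=1.431, a5=1.168, a0=8.165; τ=−ln(0.9411)/8.165=0.007 → t=0.436; u2·a0=0.1551·8.165=1.266; a1=0.600 < 1.266 ≤ a1+a2=1.986 → R2 fires; A=22 M=0 Q=11 P=2 E=4
Draw 11: a1=0.400, a2=0.000, a3=3.938, a4=0.954, a5=0.000, a0=5.292; τ=−ln(0.1102)/5.292=0.417 → t=0.852; u2·a0=0.9302·5.292=4.923; a1+…+a3=4.338 < 4.923 ≤ a1+…+a4=5.292 → R4 fires; A=22 M=0 Q=11 P=3 E=4
Draw 12: a1=0.600, a2=0.000, a3=3.938, a4=1.431, a5=0.000, a0=5.969; τ=−ln(0.1805)/5.969=0.287 → t=1.139; u2·a0=0.5758·5.969=3.437; a1+a2=0.600 < 3.437 ≤ a1+…+a3=4.538 → R3 fires; A=22 M=0 Q=13 P=3 E=4
Draw 13: a1=0.600, a2=0.000, a3=3.938, a4=1.431, a5=0.000, a0=5.969; τ=−ln(0.0481)/5.969=0.508 → t=1.648; u2·a0=0.5508·5.969=3.288; a1+a2=0.600 < 3.288 ≤ a1+…+a3=4.538 → R3 fires; A=22 M=0 Q=15 P=3 E=4
Draw 14: a1=0.600, a2=0.000, a3=3.938, a4=1.431, a5=0.000, a0=5.969; τ=−ln(0.6080)/5.969=0.083 → t=1.731; u2·a0=0.1116·5.969=0.666; a1+a2=0.600 < 0.666 ≤ a1+…+a3=4.538 → R3 fires; A=22 M=0 Q=17 P=3 E=4
Draw 15: a1=0.600, a2=0.000, a3=3.938, a4=1.431, a5=0.000, a0=5.969; τ=−ln(0.8541)/5.969=0.026 → t=1.757 > T=1.75: stop.
P first becomes ≤ 4 when it reaches 4 at the event at t=0.029.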